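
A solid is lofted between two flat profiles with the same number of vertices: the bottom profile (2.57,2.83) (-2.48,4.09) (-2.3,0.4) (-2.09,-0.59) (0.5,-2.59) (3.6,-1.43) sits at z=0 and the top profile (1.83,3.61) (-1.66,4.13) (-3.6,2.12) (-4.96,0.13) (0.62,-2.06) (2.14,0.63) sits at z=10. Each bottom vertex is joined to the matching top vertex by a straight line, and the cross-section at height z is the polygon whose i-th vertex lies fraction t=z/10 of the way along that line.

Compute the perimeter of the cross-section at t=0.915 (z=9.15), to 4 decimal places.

Perimeter at t=0.915: 20.6269

Cross-section at t=0.915: each vertex is (1-t)·p0[i] + t·p1[i].
  v1: (1-0.915)·(2.57,2.83) + 0.915·(1.83,3.61) = (1.8929,3.5437)
  v2: (1-0.915)·(-2.48,4.09) + 0.915·(-1.66,4.13) = (-1.7297,4.1266)
  v3: (1-0.915)·(-2.3,0.4) + 0.915·(-3.6,2.12) = (-3.4895,1.9738)
  v4: (1-0.915)·(-2.09,-0.59) + 0.915·(-4.96,0.13) = (-4.7161,0.0688)
  v5: (1-0.915)·(0.5,-2.59) + 0.915·(0.62,-2.06) = (0.6098,-2.1050)
  v6: (1-0.915)·(3.6,-1.43) + 0.915·(2.14,0.63) = (2.2641,0.4549)
Perimeter = Σ |v_{i+1} − v_i|:
  edge 1→2: √(-3.6226² + 0.5829²) = 3.6692 (running 3.6692)
  edge 2→3: √(-1.7598² + -2.1528²) = 2.7805 (running 6.4497)
  edge 3→4: √(-1.2266² + -1.9050²) = 2.2657 (running 8.7155)
  edge 4→5: √(5.3258² + -2.1738²) = 5.7524 (running 14.4679)
  edge 5→6: √(1.6543² + 2.5599²) = 3.0480 (running 17.5158)
  edge 6→1: √(-0.3712² + 3.0888²) = 3.1110 (running 20.6269)
Perimeter = 20.6269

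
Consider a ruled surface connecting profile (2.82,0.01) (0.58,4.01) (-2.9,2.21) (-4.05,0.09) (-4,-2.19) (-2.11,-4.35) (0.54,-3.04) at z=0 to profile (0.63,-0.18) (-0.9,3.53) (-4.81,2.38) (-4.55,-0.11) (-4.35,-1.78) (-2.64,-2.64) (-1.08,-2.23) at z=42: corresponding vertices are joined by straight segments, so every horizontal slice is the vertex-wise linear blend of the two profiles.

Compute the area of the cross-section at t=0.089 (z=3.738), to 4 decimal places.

Area at t=0.089: 34.8605

Cross-section at t=0.089: each vertex is (1-t)·p0[i] + t·p1[i].
  v1: (1-0.089)·(2.82,0.01) + 0.089·(0.63,-0.18) = (2.6251,-0.0069)
  v2: (1-0.089)·(0.58,4.01) + 0.089·(-0.9,3.53) = (0.4483,3.9673)
  v3: (1-0.089)·(-2.9,2.21) + 0.089·(-4.81,2.38) = (-3.0700,2.2251)
  v4: (1-0.089)·(-4.05,0.09) + 0.089·(-4.55,-0.11) = (-4.0945,0.0722)
  v5: (1-0.089)·(-4,-2.19) + 0.089·(-4.35,-1.78) = (-4.0312,-2.1535)
  v6: (1-0.089)·(-2.11,-4.35) + 0.089·(-2.64,-2.64) = (-2.1572,-4.1978)
  v7: (1-0.089)·(0.54,-3.04) + 0.089·(-1.08,-2.23) = (0.3958,-2.9679)
Shoelace sum Σ(x_i·y_{i+1} − x_{i+1}·y_i):
  i=1: 2.6251·3.9673 − 0.4483·-0.0069 = +10.4176 (running +10.4176)
  i=2: 0.4483·2.2251 − -3.0700·3.9673 = +13.1770 (running +23.5946)
  i=3: -3.0700·0.0722 − -4.0945·2.2251 = +8.8891 (running +32.4837)
  i=4: -4.0945·-2.1535 − -4.0312·0.0722 = +9.1086 (running +41.5923)
  i=5: -4.0312·-4.1978 − -2.1572·-2.1535 = +12.2765 (running +53.8688)
  i=6: -2.1572·-2.9679 − 0.3958·-4.1978 = +8.0639 (running +61.9327)
  i=7: 0.3958·-0.0069 − 2.6251·-2.9679 = +7.7883 (running +69.7210)
Area = |Σ|/2 = |69.7210|/2 = 34.8605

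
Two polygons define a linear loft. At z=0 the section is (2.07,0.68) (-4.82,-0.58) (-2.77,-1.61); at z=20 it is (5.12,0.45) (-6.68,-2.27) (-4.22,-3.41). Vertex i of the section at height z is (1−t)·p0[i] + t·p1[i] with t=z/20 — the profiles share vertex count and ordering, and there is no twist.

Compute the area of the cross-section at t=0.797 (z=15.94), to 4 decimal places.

Cross-section at t=0.797: each vertex is (1-t)·p0[i] + t·p1[i].
  v1: (1-0.797)·(2.07,0.68) + 0.797·(5.12,0.45) = (4.5009,0.4967)
  v2: (1-0.797)·(-4.82,-0.58) + 0.797·(-6.68,-2.27) = (-6.3024,-1.9269)
  v3: (1-0.797)·(-2.77,-1.61) + 0.797·(-4.22,-3.41) = (-3.9257,-3.0446)
Shoelace sum Σ(x_i·y_{i+1} − x_{i+1}·y_i):
  i=1: 4.5009·-1.9269 − -6.3024·0.4967 = -5.5425 (running -5.5425)
  i=2: -6.3024·-3.0446 − -3.9257·-1.9269 = +11.6239 (running +6.0814)
  i=3: -3.9257·0.4967 − 4.5009·-3.0446 = +11.7535 (running +17.8349)
Area = |Σ|/2 = |17.8349|/2 = 8.9174

Area at t=0.797: 8.9174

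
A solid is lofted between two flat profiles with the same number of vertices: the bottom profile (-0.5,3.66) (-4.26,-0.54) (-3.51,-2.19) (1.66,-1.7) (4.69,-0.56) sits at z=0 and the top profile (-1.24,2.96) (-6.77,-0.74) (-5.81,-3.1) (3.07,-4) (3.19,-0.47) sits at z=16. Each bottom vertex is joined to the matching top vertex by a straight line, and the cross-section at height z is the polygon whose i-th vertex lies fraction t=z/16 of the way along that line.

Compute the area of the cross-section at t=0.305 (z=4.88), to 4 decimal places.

Cross-section at t=0.305: each vertex is (1-t)·p0[i] + t·p1[i].
  v1: (1-0.305)·(-0.5,3.66) + 0.305·(-1.24,2.96) = (-0.7257,3.4465)
  v2: (1-0.305)·(-4.26,-0.54) + 0.305·(-6.77,-0.74) = (-5.0255,-0.6010)
  v3: (1-0.305)·(-3.51,-2.19) + 0.305·(-5.81,-3.1) = (-4.2115,-2.4676)
  v4: (1-0.305)·(1.66,-1.7) + 0.305·(3.07,-4) = (2.0900,-2.4015)
  v5: (1-0.305)·(4.69,-0.56) + 0.305·(3.19,-0.47) = (4.2325,-0.5326)
Shoelace sum Σ(x_i·y_{i+1} − x_{i+1}·y_i):
  i=1: -0.7257·-0.6010 − -5.0255·3.4465 = +17.7567 (running +17.7567)
  i=2: -5.0255·-2.4676 − -4.2115·-0.6010 = +9.8697 (running +27.6264)
  i=3: -4.2115·-2.4015 − 2.0900·-2.4676 = +15.2712 (running +42.8976)
  i=4: 2.0900·-0.5326 − 4.2325·-2.4015 = +9.0513 (running +51.9489)
  i=5: 4.2325·3.4465 − -0.7257·-0.5326 = +14.2008 (running +66.1497)
Area = |Σ|/2 = |66.1497|/2 = 33.0749

Area at t=0.305: 33.0749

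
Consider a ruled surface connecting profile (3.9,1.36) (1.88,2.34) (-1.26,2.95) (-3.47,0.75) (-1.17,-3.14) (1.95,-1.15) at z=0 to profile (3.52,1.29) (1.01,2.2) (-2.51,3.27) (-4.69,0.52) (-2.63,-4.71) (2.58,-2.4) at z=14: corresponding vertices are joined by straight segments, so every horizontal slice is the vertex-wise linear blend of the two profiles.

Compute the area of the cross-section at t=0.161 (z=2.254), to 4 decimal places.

Area at t=0.161: 27.6876

Cross-section at t=0.161: each vertex is (1-t)·p0[i] + t·p1[i].
  v1: (1-0.161)·(3.9,1.36) + 0.161·(3.52,1.29) = (3.8388,1.3487)
  v2: (1-0.161)·(1.88,2.34) + 0.161·(1.01,2.2) = (1.7399,2.3175)
  v3: (1-0.161)·(-1.26,2.95) + 0.161·(-2.51,3.27) = (-1.4612,3.0015)
  v4: (1-0.161)·(-3.47,0.75) + 0.161·(-4.69,0.52) = (-3.6664,0.7130)
  v5: (1-0.161)·(-1.17,-3.14) + 0.161·(-2.63,-4.71) = (-1.4051,-3.3928)
  v6: (1-0.161)·(1.95,-1.15) + 0.161·(2.58,-2.4) = (2.0514,-1.3512)
Shoelace sum Σ(x_i·y_{i+1} − x_{i+1}·y_i):
  i=1: 3.8388·2.3175 − 1.7399·1.3487 = +6.5496 (running +6.5496)
  i=2: 1.7399·3.0015 − -1.4612·2.3175 = +8.6088 (running +15.1584)
  i=3: -1.4612·0.7130 − -3.6664·3.0015 = +9.9630 (running +25.1214)
  i=4: -3.6664·-3.3928 − -1.4051·0.7130 = +13.4411 (running +38.5625)
  i=5: -1.4051·-1.3512 − 2.0514·-3.3928 = +8.8586 (running +47.4211)
  i=6: 2.0514·1.3487 − 3.8388·-1.3512 = +7.9540 (running +55.3752)
Area = |Σ|/2 = |55.3752|/2 = 27.6876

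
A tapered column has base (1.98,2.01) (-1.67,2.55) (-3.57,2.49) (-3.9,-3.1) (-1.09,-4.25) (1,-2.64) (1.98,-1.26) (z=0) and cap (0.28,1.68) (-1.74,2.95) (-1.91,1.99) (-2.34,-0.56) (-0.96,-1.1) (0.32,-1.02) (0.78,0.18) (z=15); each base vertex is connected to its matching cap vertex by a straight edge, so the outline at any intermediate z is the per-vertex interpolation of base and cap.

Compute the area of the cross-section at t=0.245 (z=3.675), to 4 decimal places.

Cross-section at t=0.245: each vertex is (1-t)·p0[i] + t·p1[i].
  v1: (1-0.245)·(1.98,2.01) + 0.245·(0.28,1.68) = (1.5635,1.9291)
  v2: (1-0.245)·(-1.67,2.55) + 0.245·(-1.74,2.95) = (-1.6871,2.6480)
  v3: (1-0.245)·(-3.57,2.49) + 0.245·(-1.91,1.99) = (-3.1633,2.3675)
  v4: (1-0.245)·(-3.9,-3.1) + 0.245·(-2.34,-0.56) = (-3.5178,-2.4777)
  v5: (1-0.245)·(-1.09,-4.25) + 0.245·(-0.96,-1.1) = (-1.0582,-3.4783)
  v6: (1-0.245)·(1,-2.64) + 0.245·(0.32,-1.02) = (0.8334,-2.2431)
  v7: (1-0.245)·(1.98,-1.26) + 0.245·(0.78,0.18) = (1.6860,-0.9072)
Shoelace sum Σ(x_i·y_{i+1} − x_{i+1}·y_i):
  i=1: 1.5635·2.6480 − -1.6871·1.9291 = +7.3949 (running +7.3949)
  i=2: -1.6871·2.3675 − -3.1633·2.6480 = +4.3821 (running +11.7770)
  i=3: -3.1633·-2.4777 − -3.5178·2.3675 = +16.1661 (running +27.9431)
  i=4: -3.5178·-3.4783 − -1.0582·-2.4777 = +9.6140 (running +37.5571)
  i=5: -1.0582·-2.2431 − 0.8334·-3.4783 = +5.2723 (running +42.8294)
  i=6: 0.8334·-0.9072 − 1.6860·-2.2431 = +3.0258 (running +45.8552)
  i=7: 1.6860·1.9291 − 1.5635·-0.9072 = +4.6710 (running +50.5262)
Area = |Σ|/2 = |50.5262|/2 = 25.2631

Area at t=0.245: 25.2631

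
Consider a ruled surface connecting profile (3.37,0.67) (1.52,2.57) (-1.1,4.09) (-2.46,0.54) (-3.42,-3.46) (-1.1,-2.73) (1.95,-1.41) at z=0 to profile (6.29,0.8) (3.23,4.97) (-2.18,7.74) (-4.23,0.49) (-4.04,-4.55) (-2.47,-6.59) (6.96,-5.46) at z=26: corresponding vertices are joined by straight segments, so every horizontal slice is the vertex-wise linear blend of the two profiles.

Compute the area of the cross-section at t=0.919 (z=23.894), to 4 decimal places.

Cross-section at t=0.919: each vertex is (1-t)·p0[i] + t·p1[i].
  v1: (1-0.919)·(3.37,0.67) + 0.919·(6.29,0.8) = (6.0535,0.7895)
  v2: (1-0.919)·(1.52,2.57) + 0.919·(3.23,4.97) = (3.0915,4.7756)
  v3: (1-0.919)·(-1.1,4.09) + 0.919·(-2.18,7.74) = (-2.0925,7.4444)
  v4: (1-0.919)·(-2.46,0.54) + 0.919·(-4.23,0.49) = (-4.0866,0.4940)
  v5: (1-0.919)·(-3.42,-3.46) + 0.919·(-4.04,-4.55) = (-3.9898,-4.4617)
  v6: (1-0.919)·(-1.1,-2.73) + 0.919·(-2.47,-6.59) = (-2.3590,-6.2773)
  v7: (1-0.919)·(1.95,-1.41) + 0.919·(6.96,-5.46) = (6.5542,-5.1319)
Shoelace sum Σ(x_i·y_{i+1} − x_{i+1}·y_i):
  i=1: 6.0535·4.7756 − 3.0915·0.7895 = +26.4684 (running +26.4684)
  i=2: 3.0915·7.4444 − -2.0925·4.7756 = +33.0072 (running +59.4755)
  i=3: -2.0925·0.4940 − -4.0866·7.4444 = +29.3885 (running +88.8640)
  i=4: -4.0866·-4.4617 − -3.9898·0.4940 = +20.2045 (running +109.0685)
  i=5: -3.9898·-6.2773 − -2.3590·-4.4617 = +14.5199 (running +123.5884)
  i=6: -2.3590·-5.1319 − 6.5542·-6.2773 = +53.2493 (running +176.8377)
  i=7: 6.5542·0.7895 − 6.0535·-5.1319 = +36.2405 (running +213.0782)
Area = |Σ|/2 = |213.0782|/2 = 106.5391

Area at t=0.919: 106.5391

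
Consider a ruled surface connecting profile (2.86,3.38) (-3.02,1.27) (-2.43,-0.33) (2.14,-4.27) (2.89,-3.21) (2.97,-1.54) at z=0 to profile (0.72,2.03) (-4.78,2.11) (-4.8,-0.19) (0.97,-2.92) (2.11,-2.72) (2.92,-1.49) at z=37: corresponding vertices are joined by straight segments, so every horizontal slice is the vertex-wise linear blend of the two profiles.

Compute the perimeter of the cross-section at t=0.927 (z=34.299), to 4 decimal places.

Cross-section at t=0.927: each vertex is (1-t)·p0[i] + t·p1[i].
  v1: (1-0.927)·(2.86,3.38) + 0.927·(0.72,2.03) = (0.8762,2.1285)
  v2: (1-0.927)·(-3.02,1.27) + 0.927·(-4.78,2.11) = (-4.6515,2.0487)
  v3: (1-0.927)·(-2.43,-0.33) + 0.927·(-4.8,-0.19) = (-4.6270,-0.2002)
  v4: (1-0.927)·(2.14,-4.27) + 0.927·(0.97,-2.92) = (1.0554,-3.0185)
  v5: (1-0.927)·(2.89,-3.21) + 0.927·(2.11,-2.72) = (2.1669,-2.7558)
  v6: (1-0.927)·(2.97,-1.54) + 0.927·(2.92,-1.49) = (2.9236,-1.4936)
Perimeter = Σ |v_{i+1} − v_i|:
  edge 1→2: √(-5.5277² + -0.0799²) = 5.5283 (running 5.5283)
  edge 2→3: √(0.0245² + -2.2489²) = 2.2490 (running 7.7774)
  edge 3→4: √(5.6824² + -2.8183²) = 6.3429 (running 14.1203)
  edge 4→5: √(1.1115² + 0.2628²) = 1.1422 (running 15.2624)
  edge 5→6: √(0.7567² + 1.2621²) = 1.4716 (running 16.7340)
  edge 6→1: √(-2.0474² + 3.6222²) = 4.1608 (running 20.8948)
Perimeter = 20.8948

Perimeter at t=0.927: 20.8948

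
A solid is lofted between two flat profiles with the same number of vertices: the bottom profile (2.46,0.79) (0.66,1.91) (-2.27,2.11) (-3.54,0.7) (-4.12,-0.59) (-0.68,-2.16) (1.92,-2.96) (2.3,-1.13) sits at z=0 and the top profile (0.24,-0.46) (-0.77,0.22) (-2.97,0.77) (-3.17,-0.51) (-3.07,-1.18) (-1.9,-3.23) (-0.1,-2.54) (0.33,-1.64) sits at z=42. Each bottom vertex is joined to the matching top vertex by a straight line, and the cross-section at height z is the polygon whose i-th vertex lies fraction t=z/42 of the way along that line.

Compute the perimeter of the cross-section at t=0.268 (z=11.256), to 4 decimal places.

Cross-section at t=0.268: each vertex is (1-t)·p0[i] + t·p1[i].
  v1: (1-0.268)·(2.46,0.79) + 0.268·(0.24,-0.46) = (1.8650,0.4550)
  v2: (1-0.268)·(0.66,1.91) + 0.268·(-0.77,0.22) = (0.2768,1.4571)
  v3: (1-0.268)·(-2.27,2.11) + 0.268·(-2.97,0.77) = (-2.4576,1.7509)
  v4: (1-0.268)·(-3.54,0.7) + 0.268·(-3.17,-0.51) = (-3.4408,0.3757)
  v5: (1-0.268)·(-4.12,-0.59) + 0.268·(-3.07,-1.18) = (-3.8386,-0.7481)
  v6: (1-0.268)·(-0.68,-2.16) + 0.268·(-1.9,-3.23) = (-1.0070,-2.4468)
  v7: (1-0.268)·(1.92,-2.96) + 0.268·(-0.1,-2.54) = (1.3786,-2.8474)
  v8: (1-0.268)·(2.3,-1.13) + 0.268·(0.33,-1.64) = (1.7720,-1.2667)
Perimeter = Σ |v_{i+1} − v_i|:
  edge 1→2: √(-1.5883² + 1.0021²) = 1.8780 (running 1.8780)
  edge 2→3: √(-2.7344² + 0.2938²) = 2.7501 (running 4.6281)
  edge 3→4: √(-0.9832² + -1.3752²) = 1.6905 (running 6.3186)
  edge 4→5: √(-0.3978² + -1.1238²) = 1.1922 (running 7.5107)
  edge 5→6: √(2.8316² + -1.6986²) = 3.3021 (running 10.8128)
  edge 6→7: √(2.3856² + -0.4007²) = 2.4190 (running 13.2318)
  edge 7→8: √(0.3934² + 1.5808²) = 1.6290 (running 14.8608)
  edge 8→1: √(0.0930² + 1.7217²) = 1.7242 (running 16.5850)
Perimeter = 16.5850

Perimeter at t=0.268: 16.5850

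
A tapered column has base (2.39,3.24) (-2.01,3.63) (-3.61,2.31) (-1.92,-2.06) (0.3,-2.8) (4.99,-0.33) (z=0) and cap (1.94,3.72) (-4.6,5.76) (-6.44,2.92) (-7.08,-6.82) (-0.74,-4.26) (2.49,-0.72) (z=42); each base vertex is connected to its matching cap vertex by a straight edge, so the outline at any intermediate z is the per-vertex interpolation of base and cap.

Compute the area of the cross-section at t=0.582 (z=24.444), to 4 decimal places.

Cross-section at t=0.582: each vertex is (1-t)·p0[i] + t·p1[i].
  v1: (1-0.582)·(2.39,3.24) + 0.582·(1.94,3.72) = (2.1281,3.5194)
  v2: (1-0.582)·(-2.01,3.63) + 0.582·(-4.6,5.76) = (-3.5174,4.8697)
  v3: (1-0.582)·(-3.61,2.31) + 0.582·(-6.44,2.92) = (-5.2571,2.6650)
  v4: (1-0.582)·(-1.92,-2.06) + 0.582·(-7.08,-6.82) = (-4.9231,-4.8303)
  v5: (1-0.582)·(0.3,-2.8) + 0.582·(-0.74,-4.26) = (-0.3053,-3.6497)
  v6: (1-0.582)·(4.99,-0.33) + 0.582·(2.49,-0.72) = (3.5350,-0.5570)
Shoelace sum Σ(x_i·y_{i+1} − x_{i+1}·y_i):
  i=1: 2.1281·4.8697 − -3.5174·3.5194 = +22.7420 (running +22.7420)
  i=2: -3.5174·2.6650 − -5.2571·4.8697 = +16.2262 (running +38.9683)
  i=3: -5.2571·-4.8303 − -4.9231·2.6650 = +38.5135 (running +77.4818)
  i=4: -4.9231·-3.6497 − -0.3053·-4.8303 = +16.4934 (running +93.9752)
  i=5: -0.3053·-0.5570 − 3.5350·-3.6497 = +13.0718 (running +107.0470)
  i=6: 3.5350·3.5194 − 2.1281·-0.5570 = +13.6262 (running +120.6732)
Area = |Σ|/2 = |120.6732|/2 = 60.3366

Area at t=0.582: 60.3366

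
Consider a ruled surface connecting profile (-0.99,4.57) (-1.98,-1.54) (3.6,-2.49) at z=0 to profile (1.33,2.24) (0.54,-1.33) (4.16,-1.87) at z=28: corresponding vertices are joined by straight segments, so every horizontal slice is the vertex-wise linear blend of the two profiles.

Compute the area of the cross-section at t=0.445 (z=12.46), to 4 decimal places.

Area at t=0.445: 12.0675

Cross-section at t=0.445: each vertex is (1-t)·p0[i] + t·p1[i].
  v1: (1-0.445)·(-0.99,4.57) + 0.445·(1.33,2.24) = (0.0424,3.5332)
  v2: (1-0.445)·(-1.98,-1.54) + 0.445·(0.54,-1.33) = (-0.8586,-1.4465)
  v3: (1-0.445)·(3.6,-2.49) + 0.445·(4.16,-1.87) = (3.8492,-2.2141)
Shoelace sum Σ(x_i·y_{i+1} − x_{i+1}·y_i):
  i=1: 0.0424·-1.4465 − -0.8586·3.5332 = +2.9722 (running +2.9722)
  i=2: -0.8586·-2.2141 − 3.8492·-1.4465 = +7.4691 (running +10.4413)
  i=3: 3.8492·3.5332 − 0.0424·-2.2141 = +13.6937 (running +24.1350)
Area = |Σ|/2 = |24.1350|/2 = 12.0675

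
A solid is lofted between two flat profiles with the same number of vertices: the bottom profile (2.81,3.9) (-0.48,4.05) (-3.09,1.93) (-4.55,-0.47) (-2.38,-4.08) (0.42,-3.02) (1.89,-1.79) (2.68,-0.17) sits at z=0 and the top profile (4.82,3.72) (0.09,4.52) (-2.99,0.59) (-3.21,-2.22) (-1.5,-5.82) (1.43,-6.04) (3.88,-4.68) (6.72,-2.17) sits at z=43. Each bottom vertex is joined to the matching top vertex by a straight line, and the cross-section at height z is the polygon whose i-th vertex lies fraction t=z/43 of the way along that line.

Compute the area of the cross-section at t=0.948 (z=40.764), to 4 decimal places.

Area at t=0.948: 73.5941

Cross-section at t=0.948: each vertex is (1-t)·p0[i] + t·p1[i].
  v1: (1-0.948)·(2.81,3.9) + 0.948·(4.82,3.72) = (4.7155,3.7294)
  v2: (1-0.948)·(-0.48,4.05) + 0.948·(0.09,4.52) = (0.0604,4.4956)
  v3: (1-0.948)·(-3.09,1.93) + 0.948·(-2.99,0.59) = (-2.9952,0.6597)
  v4: (1-0.948)·(-4.55,-0.47) + 0.948·(-3.21,-2.22) = (-3.2797,-2.1290)
  v5: (1-0.948)·(-2.38,-4.08) + 0.948·(-1.5,-5.82) = (-1.5458,-5.7295)
  v6: (1-0.948)·(0.42,-3.02) + 0.948·(1.43,-6.04) = (1.3775,-5.8830)
  v7: (1-0.948)·(1.89,-1.79) + 0.948·(3.88,-4.68) = (3.7765,-4.5297)
  v8: (1-0.948)·(2.68,-0.17) + 0.948·(6.72,-2.17) = (6.5099,-2.0660)
Shoelace sum Σ(x_i·y_{i+1} − x_{i+1}·y_i):
  i=1: 4.7155·4.4956 − 0.0604·3.7294 = +20.9736 (running +20.9736)
  i=2: 0.0604·0.6597 − -2.9952·4.4956 = +13.5049 (running +34.4785)
  i=3: -2.9952·-2.1290 − -3.2797·0.6597 = +8.5403 (running +43.0189)
  i=4: -3.2797·-5.7295 − -1.5458·-2.1290 = +15.5001 (running +58.5189)
  i=5: -1.5458·-5.8830 − 1.3775·-5.7295 = +16.9859 (running +75.5049)
  i=6: 1.3775·-4.5297 − 3.7765·-5.8830 = +15.9775 (running +91.4824)
  i=7: 3.7765·-2.0660 − 6.5099·-4.5297 = +21.6858 (running +113.1682)
  i=8: 6.5099·3.7294 − 4.7155·-2.0660 = +34.0200 (running +147.1882)
Area = |Σ|/2 = |147.1882|/2 = 73.5941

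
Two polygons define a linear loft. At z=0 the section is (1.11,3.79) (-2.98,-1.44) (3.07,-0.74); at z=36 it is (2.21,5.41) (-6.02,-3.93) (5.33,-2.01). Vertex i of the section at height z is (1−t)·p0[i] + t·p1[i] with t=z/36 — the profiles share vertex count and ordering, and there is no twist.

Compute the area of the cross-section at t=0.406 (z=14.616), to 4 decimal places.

Cross-section at t=0.406: each vertex is (1-t)·p0[i] + t·p1[i].
  v1: (1-0.406)·(1.11,3.79) + 0.406·(2.21,5.41) = (1.5566,4.4477)
  v2: (1-0.406)·(-2.98,-1.44) + 0.406·(-6.02,-3.93) = (-4.2142,-2.4509)
  v3: (1-0.406)·(3.07,-0.74) + 0.406·(5.33,-2.01) = (3.9876,-1.2556)
Shoelace sum Σ(x_i·y_{i+1} − x_{i+1}·y_i):
  i=1: 1.5566·-2.4509 − -4.2142·4.4477 = +14.9286 (running +14.9286)
  i=2: -4.2142·-1.2556 − 3.9876·-2.4509 = +15.0648 (running +29.9934)
  i=3: 3.9876·4.4477 − 1.5566·-1.2556 = +19.6900 (running +49.6834)
Area = |Σ|/2 = |49.6834|/2 = 24.8417

Area at t=0.406: 24.8417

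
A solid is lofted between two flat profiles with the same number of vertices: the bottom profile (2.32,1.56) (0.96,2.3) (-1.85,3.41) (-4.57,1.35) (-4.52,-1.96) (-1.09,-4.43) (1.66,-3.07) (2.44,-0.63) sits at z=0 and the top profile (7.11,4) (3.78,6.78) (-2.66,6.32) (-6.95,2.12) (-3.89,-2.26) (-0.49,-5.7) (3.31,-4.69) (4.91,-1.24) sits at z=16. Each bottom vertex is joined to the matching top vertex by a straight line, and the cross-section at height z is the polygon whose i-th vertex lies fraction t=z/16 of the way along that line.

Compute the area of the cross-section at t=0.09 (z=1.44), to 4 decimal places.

Cross-section at t=0.09: each vertex is (1-t)·p0[i] + t·p1[i].
  v1: (1-0.09)·(2.32,1.56) + 0.09·(7.11,4) = (2.7511,1.7796)
  v2: (1-0.09)·(0.96,2.3) + 0.09·(3.78,6.78) = (1.2138,2.7032)
  v3: (1-0.09)·(-1.85,3.41) + 0.09·(-2.66,6.32) = (-1.9229,3.6719)
  v4: (1-0.09)·(-4.57,1.35) + 0.09·(-6.95,2.12) = (-4.7842,1.4193)
  v5: (1-0.09)·(-4.52,-1.96) + 0.09·(-3.89,-2.26) = (-4.4633,-1.9870)
  v6: (1-0.09)·(-1.09,-4.43) + 0.09·(-0.49,-5.7) = (-1.0360,-4.5443)
  v7: (1-0.09)·(1.66,-3.07) + 0.09·(3.31,-4.69) = (1.8085,-3.2158)
  v8: (1-0.09)·(2.44,-0.63) + 0.09·(4.91,-1.24) = (2.6623,-0.6849)
Shoelace sum Σ(x_i·y_{i+1} − x_{i+1}·y_i):
  i=1: 2.7511·2.7032 − 1.2138·1.7796 = +5.2767 (running +5.2767)
  i=2: 1.2138·3.6719 − -1.9229·2.7032 = +9.6549 (running +14.9316)
  i=3: -1.9229·1.4193 − -4.7842·3.6719 = +14.8379 (running +29.7696)
  i=4: -4.7842·-1.9870 − -4.4633·1.4193 = +15.8410 (running +45.6105)
  i=5: -4.4633·-4.5443 − -1.0360·-1.9870 = +18.2240 (running +63.8346)
  i=6: -1.0360·-3.2158 − 1.8085·-4.5443 = +11.5499 (running +75.3845)
  i=7: 1.8085·-0.6849 − 2.6623·-3.2158 = +7.3228 (running +82.7073)
  i=8: 2.6623·1.7796 − 2.7511·-0.6849 = +6.6221 (running +89.3293)
Area = |Σ|/2 = |89.3293|/2 = 44.6647

Area at t=0.09: 44.6647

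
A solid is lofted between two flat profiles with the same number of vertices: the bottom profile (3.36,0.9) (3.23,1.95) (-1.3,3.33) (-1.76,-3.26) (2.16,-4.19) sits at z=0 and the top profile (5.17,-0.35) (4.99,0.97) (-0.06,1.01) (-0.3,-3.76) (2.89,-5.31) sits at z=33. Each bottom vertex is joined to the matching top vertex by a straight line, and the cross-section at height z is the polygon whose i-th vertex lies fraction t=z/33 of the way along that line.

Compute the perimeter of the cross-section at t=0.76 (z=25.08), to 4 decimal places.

Perimeter at t=0.76: 20.4499

Cross-section at t=0.76: each vertex is (1-t)·p0[i] + t·p1[i].
  v1: (1-0.76)·(3.36,0.9) + 0.76·(5.17,-0.35) = (4.7356,-0.0500)
  v2: (1-0.76)·(3.23,1.95) + 0.76·(4.99,0.97) = (4.5676,1.2052)
  v3: (1-0.76)·(-1.3,3.33) + 0.76·(-0.06,1.01) = (-0.3576,1.5668)
  v4: (1-0.76)·(-1.76,-3.26) + 0.76·(-0.3,-3.76) = (-0.6504,-3.6400)
  v5: (1-0.76)·(2.16,-4.19) + 0.76·(2.89,-5.31) = (2.7148,-5.0412)
Perimeter = Σ |v_{i+1} − v_i|:
  edge 1→2: √(-0.1680² + 1.2552²) = 1.2664 (running 1.2664)
  edge 2→3: √(-4.9252² + 0.3616²) = 4.9385 (running 6.2048)
  edge 3→4: √(-0.2928² + -5.2068²) = 5.2150 (running 11.4199)
  edge 4→5: √(3.3652² + -1.4012²) = 3.6453 (running 15.0651)
  edge 5→1: √(2.0208² + 4.9912²) = 5.3848 (running 20.4499)
Perimeter = 20.4499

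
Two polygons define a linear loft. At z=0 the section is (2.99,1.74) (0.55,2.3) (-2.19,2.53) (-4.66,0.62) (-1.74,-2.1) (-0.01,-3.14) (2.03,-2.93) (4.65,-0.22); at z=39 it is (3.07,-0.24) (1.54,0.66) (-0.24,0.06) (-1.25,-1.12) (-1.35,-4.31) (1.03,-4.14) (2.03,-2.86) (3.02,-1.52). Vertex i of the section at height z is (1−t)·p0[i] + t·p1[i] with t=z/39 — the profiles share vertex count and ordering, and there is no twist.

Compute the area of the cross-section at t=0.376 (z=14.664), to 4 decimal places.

Cross-section at t=0.376: each vertex is (1-t)·p0[i] + t·p1[i].
  v1: (1-0.376)·(2.99,1.74) + 0.376·(3.07,-0.24) = (3.0201,0.9955)
  v2: (1-0.376)·(0.55,2.3) + 0.376·(1.54,0.66) = (0.9222,1.6834)
  v3: (1-0.376)·(-2.19,2.53) + 0.376·(-0.24,0.06) = (-1.4568,1.6013)
  v4: (1-0.376)·(-4.66,0.62) + 0.376·(-1.25,-1.12) = (-3.3778,-0.0342)
  v5: (1-0.376)·(-1.74,-2.1) + 0.376·(-1.35,-4.31) = (-1.5934,-2.9310)
  v6: (1-0.376)·(-0.01,-3.14) + 0.376·(1.03,-4.14) = (0.3810,-3.5160)
  v7: (1-0.376)·(2.03,-2.93) + 0.376·(2.03,-2.86) = (2.0300,-2.9037)
  v8: (1-0.376)·(4.65,-0.22) + 0.376·(3.02,-1.52) = (4.0371,-0.7088)
Shoelace sum Σ(x_i·y_{i+1} − x_{i+1}·y_i):
  i=1: 3.0201·1.6834 − 0.9222·0.9955 = +4.1658 (running +4.1658)
  i=2: 0.9222·1.6013 − -1.4568·1.6834 = +3.9291 (running +8.0949)
  i=3: -1.4568·-0.0342 − -3.3778·1.6013 = +5.4587 (running +13.5536)
  i=4: -3.3778·-2.9310 − -1.5934·-0.0342 = +9.8458 (running +23.3994)
  i=5: -1.5934·-3.5160 − 0.3810·-2.9310 = +6.7191 (running +30.1184)
  i=6: 0.3810·-2.9037 − 2.0300·-3.5160 = +6.0311 (running +36.1495)
  i=7: 2.0300·-0.7088 − 4.0371·-2.9037 = +10.2836 (running +46.4331)
  i=8: 4.0371·0.9955 − 3.0201·-0.7088 = +6.1597 (running +52.5928)
Area = |Σ|/2 = |52.5928|/2 = 26.2964

Area at t=0.376: 26.2964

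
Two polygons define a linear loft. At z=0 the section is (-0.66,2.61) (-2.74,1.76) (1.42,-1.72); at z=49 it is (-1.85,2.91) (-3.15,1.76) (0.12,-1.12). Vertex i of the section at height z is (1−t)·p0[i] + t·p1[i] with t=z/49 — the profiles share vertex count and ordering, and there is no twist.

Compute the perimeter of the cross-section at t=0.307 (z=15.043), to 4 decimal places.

Cross-section at t=0.307: each vertex is (1-t)·p0[i] + t·p1[i].
  v1: (1-0.307)·(-0.66,2.61) + 0.307·(-1.85,2.91) = (-1.0253,2.7021)
  v2: (1-0.307)·(-2.74,1.76) + 0.307·(-3.15,1.76) = (-2.8659,1.7600)
  v3: (1-0.307)·(1.42,-1.72) + 0.307·(0.12,-1.12) = (1.0209,-1.5358)
Perimeter = Σ |v_{i+1} − v_i|:
  edge 1→2: √(-1.8405² + -0.9421²) = 2.0676 (running 2.0676)
  edge 2→3: √(3.8868² + -3.2958²) = 5.0960 (running 7.1636)
  edge 3→1: √(-2.0462² + 4.2379²) = 4.7060 (running 11.8697)
Perimeter = 11.8697

Perimeter at t=0.307: 11.8697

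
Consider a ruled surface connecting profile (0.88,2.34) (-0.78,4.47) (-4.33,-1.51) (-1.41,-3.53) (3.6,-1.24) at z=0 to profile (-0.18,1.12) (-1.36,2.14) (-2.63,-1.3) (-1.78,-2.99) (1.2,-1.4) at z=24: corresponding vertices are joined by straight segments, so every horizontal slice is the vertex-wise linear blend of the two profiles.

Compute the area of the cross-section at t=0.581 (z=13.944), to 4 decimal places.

Cross-section at t=0.581: each vertex is (1-t)·p0[i] + t·p1[i].
  v1: (1-0.581)·(0.88,2.34) + 0.581·(-0.18,1.12) = (0.2641,1.6312)
  v2: (1-0.581)·(-0.78,4.47) + 0.581·(-1.36,2.14) = (-1.1170,3.1163)
  v3: (1-0.581)·(-4.33,-1.51) + 0.581·(-2.63,-1.3) = (-3.3423,-1.3880)
  v4: (1-0.581)·(-1.41,-3.53) + 0.581·(-1.78,-2.99) = (-1.6250,-3.2163)
  v5: (1-0.581)·(3.6,-1.24) + 0.581·(1.2,-1.4) = (2.2056,-1.3330)
Shoelace sum Σ(x_i·y_{i+1} − x_{i+1}·y_i):
  i=1: 0.2641·3.1163 − -1.1170·1.6312 = +2.6451 (running +2.6451)
  i=2: -1.1170·-1.3880 − -3.3423·3.1163 = +11.9659 (running +14.6110)
  i=3: -3.3423·-3.2163 − -1.6250·-1.3880 = +8.4943 (running +23.1053)
  i=4: -1.6250·-1.3330 − 2.2056·-3.2163 = +9.2598 (running +32.3651)
  i=5: 2.2056·1.6312 − 0.2641·-1.3330 = +3.9498 (running +36.3149)
Area = |Σ|/2 = |36.3149|/2 = 18.1574

Area at t=0.581: 18.1574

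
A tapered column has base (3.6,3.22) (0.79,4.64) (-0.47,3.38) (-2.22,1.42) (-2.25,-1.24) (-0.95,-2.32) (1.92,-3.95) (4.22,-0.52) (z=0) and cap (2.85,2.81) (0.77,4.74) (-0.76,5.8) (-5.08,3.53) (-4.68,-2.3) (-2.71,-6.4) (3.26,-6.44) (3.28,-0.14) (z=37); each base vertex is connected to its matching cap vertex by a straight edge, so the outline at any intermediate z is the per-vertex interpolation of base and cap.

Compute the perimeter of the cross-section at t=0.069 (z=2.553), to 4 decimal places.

Cross-section at t=0.069: each vertex is (1-t)·p0[i] + t·p1[i].
  v1: (1-0.069)·(3.6,3.22) + 0.069·(2.85,2.81) = (3.5483,3.1917)
  v2: (1-0.069)·(0.79,4.64) + 0.069·(0.77,4.74) = (0.7886,4.6469)
  v3: (1-0.069)·(-0.47,3.38) + 0.069·(-0.76,5.8) = (-0.4900,3.5470)
  v4: (1-0.069)·(-2.22,1.42) + 0.069·(-5.08,3.53) = (-2.4173,1.5656)
  v5: (1-0.069)·(-2.25,-1.24) + 0.069·(-4.68,-2.3) = (-2.4177,-1.3131)
  v6: (1-0.069)·(-0.95,-2.32) + 0.069·(-2.71,-6.4) = (-1.0714,-2.6015)
  v7: (1-0.069)·(1.92,-3.95) + 0.069·(3.26,-6.44) = (2.0125,-4.1218)
  v8: (1-0.069)·(4.22,-0.52) + 0.069·(3.28,-0.14) = (4.1551,-0.4938)
Perimeter = Σ |v_{i+1} − v_i|:
  edge 1→2: √(-2.7596² + 1.4552²) = 3.1198 (running 3.1198)
  edge 2→3: √(-1.2786² + -1.0999²) = 1.6866 (running 4.8064)
  edge 3→4: √(-1.9273² + -1.9814²) = 2.7641 (running 7.5706)
  edge 4→5: √(-0.0003² + -2.8787²) = 2.8787 (running 10.4493)
  edge 5→6: √(1.3462² + -1.2884²) = 1.8634 (running 12.3127)
  edge 6→7: √(3.0839² + -1.5203²) = 3.4383 (running 15.7510)
  edge 7→8: √(2.1427² + 3.6280²) = 4.2135 (running 19.9645)
  edge 8→1: √(-0.6069² + 3.6855²) = 3.7351 (running 23.6996)
Perimeter = 23.6996

Perimeter at t=0.069: 23.6996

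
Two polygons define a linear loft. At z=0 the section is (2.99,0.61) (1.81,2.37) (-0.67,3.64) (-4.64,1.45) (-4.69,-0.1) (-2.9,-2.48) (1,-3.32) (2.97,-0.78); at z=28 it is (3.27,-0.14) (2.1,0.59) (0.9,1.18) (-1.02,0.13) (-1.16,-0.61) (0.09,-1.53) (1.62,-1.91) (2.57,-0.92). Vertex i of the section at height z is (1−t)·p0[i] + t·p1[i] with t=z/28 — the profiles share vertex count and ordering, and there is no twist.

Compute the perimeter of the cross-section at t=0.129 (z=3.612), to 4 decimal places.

Perimeter at t=0.129: 21.0426

Cross-section at t=0.129: each vertex is (1-t)·p0[i] + t·p1[i].
  v1: (1-0.129)·(2.99,0.61) + 0.129·(3.27,-0.14) = (3.0261,0.5132)
  v2: (1-0.129)·(1.81,2.37) + 0.129·(2.1,0.59) = (1.8474,2.1404)
  v3: (1-0.129)·(-0.67,3.64) + 0.129·(0.9,1.18) = (-0.4675,3.3227)
  v4: (1-0.129)·(-4.64,1.45) + 0.129·(-1.02,0.13) = (-4.1730,1.2797)
  v5: (1-0.129)·(-4.69,-0.1) + 0.129·(-1.16,-0.61) = (-4.2346,-0.1658)
  v6: (1-0.129)·(-2.9,-2.48) + 0.129·(0.09,-1.53) = (-2.5143,-2.3574)
  v7: (1-0.129)·(1,-3.32) + 0.129·(1.62,-1.91) = (1.0800,-3.1381)
  v8: (1-0.129)·(2.97,-0.78) + 0.129·(2.57,-0.92) = (2.9184,-0.7981)
Perimeter = Σ |v_{i+1} − v_i|:
  edge 1→2: √(-1.1787² + 1.6271²) = 2.0092 (running 2.0092)
  edge 2→3: √(-2.3149² + 1.1823²) = 2.5993 (running 4.6085)
  edge 3→4: √(-3.7055² + -2.0429²) = 4.2314 (running 8.8399)
  edge 4→5: √(-0.0616² + -1.4455²) = 1.4468 (running 10.2867)
  edge 5→6: √(1.7203² + -2.1917²) = 2.7862 (running 13.0729)
  edge 6→7: √(3.5943² + -0.7807²) = 3.6781 (running 16.7510)
  edge 7→8: √(1.8384² + 2.3400²) = 2.9758 (running 19.7269)
  edge 8→1: √(0.1077² + 1.3113²) = 1.3157 (running 21.0426)
Perimeter = 21.0426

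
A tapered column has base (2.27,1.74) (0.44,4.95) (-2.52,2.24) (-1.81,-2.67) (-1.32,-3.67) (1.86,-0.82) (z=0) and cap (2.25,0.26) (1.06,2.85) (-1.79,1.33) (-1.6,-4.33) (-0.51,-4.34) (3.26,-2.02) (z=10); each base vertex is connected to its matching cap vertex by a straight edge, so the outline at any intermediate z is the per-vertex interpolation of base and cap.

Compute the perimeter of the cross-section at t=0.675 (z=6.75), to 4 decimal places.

Perimeter at t=0.675: 19.7577

Cross-section at t=0.675: each vertex is (1-t)·p0[i] + t·p1[i].
  v1: (1-0.675)·(2.27,1.74) + 0.675·(2.25,0.26) = (2.2565,0.7410)
  v2: (1-0.675)·(0.44,4.95) + 0.675·(1.06,2.85) = (0.8585,3.5325)
  v3: (1-0.675)·(-2.52,2.24) + 0.675·(-1.79,1.33) = (-2.0272,1.6258)
  v4: (1-0.675)·(-1.81,-2.67) + 0.675·(-1.6,-4.33) = (-1.6683,-3.7905)
  v5: (1-0.675)·(-1.32,-3.67) + 0.675·(-0.51,-4.34) = (-0.7732,-4.1222)
  v6: (1-0.675)·(1.86,-0.82) + 0.675·(3.26,-2.02) = (2.8050,-1.6300)
Perimeter = Σ |v_{i+1} − v_i|:
  edge 1→2: √(-1.3980² + 2.7915²) = 3.1220 (running 3.1220)
  edge 2→3: √(-2.8858² + -1.9068²) = 3.4588 (running 6.5808)
  edge 3→4: √(0.3590² + -5.4162²) = 5.4281 (running 12.0089)
  edge 4→5: √(0.8950² + -0.3317²) = 0.9545 (running 12.9634)
  edge 5→6: √(3.5782² + 2.4922²) = 4.3606 (running 17.3241)
  edge 6→1: √(-0.5485² + 2.3710²) = 2.4336 (running 19.7577)
Perimeter = 19.7577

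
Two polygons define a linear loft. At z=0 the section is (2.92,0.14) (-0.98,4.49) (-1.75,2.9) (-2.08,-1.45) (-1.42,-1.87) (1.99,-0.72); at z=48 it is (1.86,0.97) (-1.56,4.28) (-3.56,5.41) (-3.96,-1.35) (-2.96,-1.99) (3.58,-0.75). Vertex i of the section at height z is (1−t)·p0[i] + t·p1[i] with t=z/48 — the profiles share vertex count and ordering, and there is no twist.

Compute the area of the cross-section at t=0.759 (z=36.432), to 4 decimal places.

Cross-section at t=0.759: each vertex is (1-t)·p0[i] + t·p1[i].
  v1: (1-0.759)·(2.92,0.14) + 0.759·(1.86,0.97) = (2.1155,0.7700)
  v2: (1-0.759)·(-0.98,4.49) + 0.759·(-1.56,4.28) = (-1.4202,4.3306)
  v3: (1-0.759)·(-1.75,2.9) + 0.759·(-3.56,5.41) = (-3.1238,4.8051)
  v4: (1-0.759)·(-2.08,-1.45) + 0.759·(-3.96,-1.35) = (-3.5069,-1.3741)
  v5: (1-0.759)·(-1.42,-1.87) + 0.759·(-2.96,-1.99) = (-2.5889,-1.9611)
  v6: (1-0.759)·(1.99,-0.72) + 0.759·(3.58,-0.75) = (3.1968,-0.7428)
Shoelace sum Σ(x_i·y_{i+1} − x_{i+1}·y_i):
  i=1: 2.1155·4.3306 − -1.4202·0.7700 = +10.2548 (running +10.2548)
  i=2: -1.4202·4.8051 − -3.1238·4.3306 = +6.7036 (running +16.9584)
  i=3: -3.1238·-1.3741 − -3.5069·4.8051 = +21.1435 (running +38.1019)
  i=4: -3.5069·-1.9611 − -2.5889·-1.3741 = +3.3200 (running +41.4219)
  i=5: -2.5889·-0.7428 − 3.1968·-1.9611 = +8.1921 (running +49.6140)
  i=6: 3.1968·0.7700 − 2.1155·-0.7428 = +4.0327 (running +53.6467)
Area = |Σ|/2 = |53.6467|/2 = 26.8234

Area at t=0.759: 26.8234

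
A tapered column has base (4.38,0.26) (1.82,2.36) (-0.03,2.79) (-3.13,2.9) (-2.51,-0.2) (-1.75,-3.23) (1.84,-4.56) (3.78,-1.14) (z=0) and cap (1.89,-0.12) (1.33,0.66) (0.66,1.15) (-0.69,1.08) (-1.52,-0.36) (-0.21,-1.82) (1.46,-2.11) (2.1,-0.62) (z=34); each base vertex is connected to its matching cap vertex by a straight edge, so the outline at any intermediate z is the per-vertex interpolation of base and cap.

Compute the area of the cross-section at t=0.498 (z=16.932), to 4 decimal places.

Cross-section at t=0.498: each vertex is (1-t)·p0[i] + t·p1[i].
  v1: (1-0.498)·(4.38,0.26) + 0.498·(1.89,-0.12) = (3.1400,0.0708)
  v2: (1-0.498)·(1.82,2.36) + 0.498·(1.33,0.66) = (1.5760,1.5134)
  v3: (1-0.498)·(-0.03,2.79) + 0.498·(0.66,1.15) = (0.3136,1.9733)
  v4: (1-0.498)·(-3.13,2.9) + 0.498·(-0.69,1.08) = (-1.9149,1.9936)
  v5: (1-0.498)·(-2.51,-0.2) + 0.498·(-1.52,-0.36) = (-2.0170,-0.2797)
  v6: (1-0.498)·(-1.75,-3.23) + 0.498·(-0.21,-1.82) = (-0.9831,-2.5278)
  v7: (1-0.498)·(1.84,-4.56) + 0.498·(1.46,-2.11) = (1.6508,-3.3399)
  v8: (1-0.498)·(3.78,-1.14) + 0.498·(2.1,-0.62) = (2.9434,-0.8810)
Shoelace sum Σ(x_i·y_{i+1} − x_{i+1}·y_i):
  i=1: 3.1400·1.5134 − 1.5760·0.0708 = +4.6405 (running +4.6405)
  i=2: 1.5760·1.9733 − 0.3136·1.5134 = +2.6352 (running +7.2757)
  i=3: 0.3136·1.9936 − -1.9149·1.9733 = +4.4038 (running +11.6796)
  i=4: -1.9149·-0.2797 − -2.0170·1.9936 = +4.5567 (running +16.2363)
  i=5: -2.0170·-2.5278 − -0.9831·-0.2797 = +4.8236 (running +21.0599)
  i=6: -0.9831·-3.3399 − 1.6508·-2.5278 = +7.4562 (running +28.5161)
  i=7: 1.6508·-0.8810 − 2.9434·-3.3399 = +8.3761 (running +36.8922)
  i=8: 2.9434·0.0708 − 3.1400·-0.8810 = +2.9747 (running +39.8670)
Area = |Σ|/2 = |39.8670|/2 = 19.9335

Area at t=0.498: 19.9335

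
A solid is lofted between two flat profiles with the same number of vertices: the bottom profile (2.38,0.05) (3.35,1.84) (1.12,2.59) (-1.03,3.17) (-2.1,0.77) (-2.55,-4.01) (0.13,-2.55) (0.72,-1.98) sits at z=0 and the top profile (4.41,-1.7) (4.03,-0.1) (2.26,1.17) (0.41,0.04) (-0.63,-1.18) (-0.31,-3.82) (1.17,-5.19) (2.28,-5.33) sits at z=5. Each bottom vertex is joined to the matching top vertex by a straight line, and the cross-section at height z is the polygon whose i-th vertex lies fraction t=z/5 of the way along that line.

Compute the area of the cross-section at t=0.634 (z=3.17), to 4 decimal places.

Area at t=0.634: 22.2030

Cross-section at t=0.634: each vertex is (1-t)·p0[i] + t·p1[i].
  v1: (1-0.634)·(2.38,0.05) + 0.634·(4.41,-1.7) = (3.6670,-1.0595)
  v2: (1-0.634)·(3.35,1.84) + 0.634·(4.03,-0.1) = (3.7811,0.6100)
  v3: (1-0.634)·(1.12,2.59) + 0.634·(2.26,1.17) = (1.8428,1.6897)
  v4: (1-0.634)·(-1.03,3.17) + 0.634·(0.41,0.04) = (-0.1170,1.1856)
  v5: (1-0.634)·(-2.1,0.77) + 0.634·(-0.63,-1.18) = (-1.1680,-0.4663)
  v6: (1-0.634)·(-2.55,-4.01) + 0.634·(-0.31,-3.82) = (-1.1298,-3.8895)
  v7: (1-0.634)·(0.13,-2.55) + 0.634·(1.17,-5.19) = (0.7894,-4.2238)
  v8: (1-0.634)·(0.72,-1.98) + 0.634·(2.28,-5.33) = (1.7090,-4.1039)
Shoelace sum Σ(x_i·y_{i+1} − x_{i+1}·y_i):
  i=1: 3.6670·0.6100 − 3.7811·-1.0595 = +6.2431 (running +6.2431)
  i=2: 3.7811·1.6897 − 1.8428·0.6100 = +5.2649 (running +11.5080)
  i=3: 1.8428·1.1856 − -0.1170·1.6897 = +2.3825 (running +13.8905)
  i=4: -0.1170·-0.4663 − -1.1680·1.1856 = +1.4394 (running +15.3299)
  i=5: -1.1680·-3.8895 − -1.1298·-0.4663 = +4.0162 (running +19.3461)
  i=6: -1.1298·-4.2238 − 0.7894·-3.8895 = +7.8424 (running +27.1885)
  i=7: 0.7894·-4.1039 − 1.7090·-4.2238 = +3.9791 (running +31.1676)
  i=8: 1.7090·-1.0595 − 3.6670·-4.1039 = +13.2384 (running +44.4060)
Area = |Σ|/2 = |44.4060|/2 = 22.2030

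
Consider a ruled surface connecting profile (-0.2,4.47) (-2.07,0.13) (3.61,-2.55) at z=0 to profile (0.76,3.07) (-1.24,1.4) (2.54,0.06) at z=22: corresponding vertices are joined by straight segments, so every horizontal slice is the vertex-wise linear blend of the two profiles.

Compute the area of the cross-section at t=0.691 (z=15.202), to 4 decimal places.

Area at t=0.691: 7.1669

Cross-section at t=0.691: each vertex is (1-t)·p0[i] + t·p1[i].
  v1: (1-0.691)·(-0.2,4.47) + 0.691·(0.76,3.07) = (0.4634,3.5026)
  v2: (1-0.691)·(-2.07,0.13) + 0.691·(-1.24,1.4) = (-1.4965,1.0076)
  v3: (1-0.691)·(3.61,-2.55) + 0.691·(2.54,0.06) = (2.8706,-0.7465)
Shoelace sum Σ(x_i·y_{i+1} − x_{i+1}·y_i):
  i=1: 0.4634·1.0076 − -1.4965·3.5026 = +5.7084 (running +5.7084)
  i=2: -1.4965·-0.7465 − 2.8706·1.0076 = -1.7753 (running +3.9331)
  i=3: 2.8706·3.5026 − 0.4634·-0.7465 = +10.4006 (running +14.3337)
Area = |Σ|/2 = |14.3337|/2 = 7.1669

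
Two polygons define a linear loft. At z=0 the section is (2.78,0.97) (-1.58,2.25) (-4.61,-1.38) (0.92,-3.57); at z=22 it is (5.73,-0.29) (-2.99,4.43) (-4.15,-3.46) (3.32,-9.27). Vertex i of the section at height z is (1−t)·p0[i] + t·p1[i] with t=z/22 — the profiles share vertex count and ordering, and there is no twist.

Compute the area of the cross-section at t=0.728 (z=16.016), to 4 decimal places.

Area at t=0.728: 60.9469

Cross-section at t=0.728: each vertex is (1-t)·p0[i] + t·p1[i].
  v1: (1-0.728)·(2.78,0.97) + 0.728·(5.73,-0.29) = (4.9276,0.0527)
  v2: (1-0.728)·(-1.58,2.25) + 0.728·(-2.99,4.43) = (-2.6065,3.8370)
  v3: (1-0.728)·(-4.61,-1.38) + 0.728·(-4.15,-3.46) = (-4.2751,-2.8942)
  v4: (1-0.728)·(0.92,-3.57) + 0.728·(3.32,-9.27) = (2.6672,-7.7196)
Shoelace sum Σ(x_i·y_{i+1} − x_{i+1}·y_i):
  i=1: 4.9276·3.8370 − -2.6065·0.0527 = +19.0448 (running +19.0448)
  i=2: -2.6065·-2.8942 − -4.2751·3.8370 = +23.9476 (running +42.9924)
  i=3: -4.2751·-7.7196 − 2.6672·-2.8942 = +40.7217 (running +83.7141)
  i=4: 2.6672·0.0527 − 4.9276·-7.7196 = +38.1797 (running +121.8938)
Area = |Σ|/2 = |121.8938|/2 = 60.9469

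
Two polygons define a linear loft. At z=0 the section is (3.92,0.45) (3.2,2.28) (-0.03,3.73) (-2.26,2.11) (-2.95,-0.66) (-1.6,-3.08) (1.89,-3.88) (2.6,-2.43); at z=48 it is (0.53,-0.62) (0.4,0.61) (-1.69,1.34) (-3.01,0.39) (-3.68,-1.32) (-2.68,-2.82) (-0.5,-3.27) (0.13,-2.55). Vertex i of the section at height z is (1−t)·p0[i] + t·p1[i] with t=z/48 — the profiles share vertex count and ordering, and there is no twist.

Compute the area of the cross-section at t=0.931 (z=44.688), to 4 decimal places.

Cross-section at t=0.931: each vertex is (1-t)·p0[i] + t·p1[i].
  v1: (1-0.931)·(3.92,0.45) + 0.931·(0.53,-0.62) = (0.7639,-0.5462)
  v2: (1-0.931)·(3.2,2.28) + 0.931·(0.4,0.61) = (0.5932,0.7252)
  v3: (1-0.931)·(-0.03,3.73) + 0.931·(-1.69,1.34) = (-1.5755,1.5049)
  v4: (1-0.931)·(-2.26,2.11) + 0.931·(-3.01,0.39) = (-2.9582,0.5087)
  v5: (1-0.931)·(-2.95,-0.66) + 0.931·(-3.68,-1.32) = (-3.6296,-1.2745)
  v6: (1-0.931)·(-1.6,-3.08) + 0.931·(-2.68,-2.82) = (-2.6055,-2.8379)
  v7: (1-0.931)·(1.89,-3.88) + 0.931·(-0.5,-3.27) = (-0.3351,-3.3121)
  v8: (1-0.931)·(2.6,-2.43) + 0.931·(0.13,-2.55) = (0.3004,-2.5417)
Shoelace sum Σ(x_i·y_{i+1} − x_{i+1}·y_i):
  i=1: 0.7639·0.7252 − 0.5932·-0.5462 = +0.8780 (running +0.8780)
  i=2: 0.5932·1.5049 − -1.5755·0.7252 = +2.0353 (running +2.9133)
  i=3: -1.5755·0.5087 − -2.9582·1.5049 = +3.6505 (running +6.5638)
  i=4: -2.9582·-1.2745 − -3.6296·0.5087 = +5.6165 (running +12.1803)
  i=5: -3.6296·-2.8379 − -2.6055·-1.2745 = +6.9801 (running +19.1604)
  i=6: -2.6055·-3.3121 − -0.3351·-2.8379 = +7.6786 (running +26.8390)
  i=7: -0.3351·-2.5417 − 0.3004·-3.3121 = +1.8468 (running +28.6857)
  i=8: 0.3004·-0.5462 − 0.7639·-2.5417 = +1.7776 (running +30.4633)
Area = |Σ|/2 = |30.4633|/2 = 15.2316

Area at t=0.931: 15.2316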